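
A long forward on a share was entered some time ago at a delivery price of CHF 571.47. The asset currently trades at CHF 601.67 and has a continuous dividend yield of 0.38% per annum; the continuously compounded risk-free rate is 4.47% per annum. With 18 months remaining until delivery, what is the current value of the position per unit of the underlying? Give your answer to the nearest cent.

Current fair forward for the remaining 18 months: F = S·e^((r − q)·T), (r − q) = 0.0447 − 0.0038 = 0.0409
F = 601.67 · e^(0.0409 × 18/12) = 601.67 × 1.063271 = 639.7383
Value of long forward = (F − K)·e^(−rT) = (639.7383 − 571.47) · e^(−0.0447·18/12)
= 68.2683 × 0.935148 = 63.84

CHF 63.84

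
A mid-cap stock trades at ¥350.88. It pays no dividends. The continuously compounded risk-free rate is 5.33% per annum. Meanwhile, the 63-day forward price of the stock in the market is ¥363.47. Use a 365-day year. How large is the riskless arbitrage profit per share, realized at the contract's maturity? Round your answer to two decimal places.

¥9.35 per share

Fair forward: F* = S·e^(carry·T), with carry = r = 0.0533
F* = 350.88 · e^(0.0533 × 63/365) = 350.88 · e^0.009200 = 350.88 × 1.009242 = ¥354.1228
Market ¥363.47 > fair ¥354.1228: forward overpriced → cash-and-carry (buy spot, short the forward).
At maturity, profit = |F_mkt − F*| = |363.47 − 354.1228| = ¥9.35 per share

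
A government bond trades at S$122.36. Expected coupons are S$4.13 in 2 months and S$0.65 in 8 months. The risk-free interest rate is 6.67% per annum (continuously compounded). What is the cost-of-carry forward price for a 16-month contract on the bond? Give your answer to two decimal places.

S$128.60

PV(coupons) I = 4.13·e^(−0.0667·2/12) + 0.65·e^(−0.0667·8/12)
I = 4.0843 + 0.6217 = 4.7060
F = (S − I)·e^(rT) = (122.36 − 4.7060) · e^(0.0667·16/12)
= 117.6540 · e^0.088933 = 117.6540 × 1.093007 = S$128.60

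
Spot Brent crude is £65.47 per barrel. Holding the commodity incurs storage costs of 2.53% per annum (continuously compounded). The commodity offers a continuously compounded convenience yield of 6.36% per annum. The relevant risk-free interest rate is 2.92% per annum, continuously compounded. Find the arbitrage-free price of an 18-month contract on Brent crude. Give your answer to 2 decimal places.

£64.58 per barrel

Net carry = r + u − y = 0.0292 + 0.0253 − 0.0636 = -0.0091
F = S·e^((r+u−y)T) = 65.47 · e^(-0.0091 × 18/12) = 65.47 · e^-0.013650
= 65.47 × 0.986443 = £64.58 per barrel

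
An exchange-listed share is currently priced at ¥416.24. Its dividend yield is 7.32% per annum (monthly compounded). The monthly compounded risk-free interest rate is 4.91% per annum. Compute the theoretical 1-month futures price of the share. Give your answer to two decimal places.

F = S · (1+r/12)^(12T) / (1+q/12)^(12T)
= 416.24 × 1.004092 / 1.006100 = 416.24 × 0.998004
F = ¥415.41

¥415.41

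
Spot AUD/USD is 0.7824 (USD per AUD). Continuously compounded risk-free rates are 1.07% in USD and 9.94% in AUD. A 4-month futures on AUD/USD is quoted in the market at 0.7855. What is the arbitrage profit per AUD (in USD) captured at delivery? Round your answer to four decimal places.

Fair futures: F* = S·e^(carry·T), with carry = (r_USD − r_AUD) = 0.0107 − 0.0994 = -0.0887
F* = 0.7824 · e^(-0.0887 × 4/12) = 0.7824 · e^-0.029567 = 0.7824 × 0.970866 = 0.7596
Market 0.7855 > fair 0.7596: forward overpriced → cash-and-carry (buy spot, short the forward).
At maturity, profit = |F_mkt − F*| = |0.7855 − 0.7596| = 0.0259 per AUD (in USD)

0.0259 per AUD (in USD)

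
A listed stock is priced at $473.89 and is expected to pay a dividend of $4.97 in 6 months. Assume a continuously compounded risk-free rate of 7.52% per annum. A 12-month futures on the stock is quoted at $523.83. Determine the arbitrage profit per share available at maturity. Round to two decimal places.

PV(dividends) I = 4.97·e^(−0.0752·6/12) = 4.7866
Fair futures F* = (S − I)·e^(rT) = (473.89 − 4.7866)·e^0.075200 = 469.1034 × 1.078100 = 505.7404
Market $523.83 > fair 505.7404: forward overpriced → cash-and-carry (borrow at r, buy the stock and collect the dividends, short the forward).
Profit at T = |F_mkt − F*| = |523.83 − 505.7404| = $18.09 per share

$18.09 per share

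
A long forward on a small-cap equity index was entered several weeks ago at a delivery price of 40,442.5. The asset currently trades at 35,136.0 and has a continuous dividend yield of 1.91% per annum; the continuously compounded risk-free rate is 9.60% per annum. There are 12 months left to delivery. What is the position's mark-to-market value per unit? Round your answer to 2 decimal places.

-2269.29

Current fair forward for the remaining 12 months: F = S·e^((r − q)·T), (r − q) = 0.0960 − 0.0191 = 0.0769
F = 35136.0 · e^(0.0769 × 12/12) = 35136.0 × 1.07993408 = 37944.5638
Value of long forward = (F − K)·e^(−rT) = (37944.5638 − 40442.5) · e^(−0.0960·12/12)
= -2497.9362 × 0.90846402 = -2269.29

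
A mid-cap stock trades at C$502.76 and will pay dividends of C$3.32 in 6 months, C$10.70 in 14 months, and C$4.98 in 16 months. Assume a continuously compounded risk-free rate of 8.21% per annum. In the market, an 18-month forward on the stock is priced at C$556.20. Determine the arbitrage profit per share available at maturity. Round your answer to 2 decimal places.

PV(dividends) I = 3.32·e^(−0.0821·6/12) + 10.70·e^(−0.0821·14/12) + 4.98·e^(−0.0821·16/12) = 17.3728
Fair forward F* = (S − I)·e^(rT) = (502.76 − 17.3728)·e^0.123150 = 485.3872 × 1.131054 = 548.9991
Market C$556.20 > fair 548.9991: forward overpriced → cash-and-carry (borrow at r, buy the stock and collect the dividends, short the forward).
Profit at T = |F_mkt − F*| = |556.20 − 548.9991| = C$7.20 per share

C$7.20 per share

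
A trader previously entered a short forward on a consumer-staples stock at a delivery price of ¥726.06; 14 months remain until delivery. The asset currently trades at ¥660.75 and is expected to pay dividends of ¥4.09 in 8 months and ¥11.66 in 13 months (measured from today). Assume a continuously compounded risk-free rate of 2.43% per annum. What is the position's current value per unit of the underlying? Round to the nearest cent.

¥60.40

PV(remaining dividends) I = 4.09·e^(−0.0243·8/12) + 11.66·e^(−0.0243·13/12) = 15.3813
Current forward F = (S − I)·e^(rT) = (660.75 − 15.3813)·e^(0.0243·14/12) = 645.3687 × 1.028756 = 663.9269
Value (long) = (F − K)·e^(−rT) = (663.9269 − 726.06) × 0.972048 = -60.3964
Short position value = −(long value) = ¥60.40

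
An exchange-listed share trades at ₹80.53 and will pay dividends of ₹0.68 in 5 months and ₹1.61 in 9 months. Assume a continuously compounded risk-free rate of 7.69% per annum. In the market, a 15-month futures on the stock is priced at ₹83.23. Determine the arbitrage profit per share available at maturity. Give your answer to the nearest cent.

₹3.03 per share

PV(dividends) I = 0.68·e^(−0.0769·5/12) + 1.61·e^(−0.0769·9/12) = 2.1783
Fair futures F* = (S − I)·e^(rT) = (80.53 − 2.1783)·e^0.096125 = 78.3517 × 1.100897 = 86.2572
Market ₹83.23 < fair 86.2572: forward underpriced → reverse cash-and-carry (short the stock, invest proceeds at r, pay the dividends, go long the forward).
Profit at T = |F_mkt − F*| = |83.23 − 86.2572| = ₹3.03 per share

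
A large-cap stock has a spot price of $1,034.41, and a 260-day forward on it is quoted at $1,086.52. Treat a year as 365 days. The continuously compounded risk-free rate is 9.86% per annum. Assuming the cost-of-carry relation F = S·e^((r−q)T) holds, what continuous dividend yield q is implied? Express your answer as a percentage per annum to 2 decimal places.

2.96%

From F = S·e^((r−q)T): (r − q) = ln(F/S)/T
ln(1086.52/1034.41) = ln(1.050377) = 0.049149
(r − q) = 0.049149 / (260/365) = 0.068998
q = r − ln(F/S)/T = 0.0986 − 0.068998 = 0.029602
q = 2.96%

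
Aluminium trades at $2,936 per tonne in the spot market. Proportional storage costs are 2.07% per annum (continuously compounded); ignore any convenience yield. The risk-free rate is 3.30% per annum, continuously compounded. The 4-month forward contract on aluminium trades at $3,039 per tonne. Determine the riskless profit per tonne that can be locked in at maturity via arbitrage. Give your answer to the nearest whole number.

$50 per tonne

Fair forward: F* = S·e^(carry·T), with carry = (r + u) = 0.0330 + 0.0207 = 0.0537
F* = 2936 · e^(0.0537 × 4/12) = 2936 · e^0.017900 = 2936 × 1.018061 = $2989.0271
Market $3039 > fair $2989.0271: forward overpriced → cash-and-carry (buy spot, short the forward).
At maturity, profit = |F_mkt − F*| = |3039 − 2989.0271| = $50 per tonne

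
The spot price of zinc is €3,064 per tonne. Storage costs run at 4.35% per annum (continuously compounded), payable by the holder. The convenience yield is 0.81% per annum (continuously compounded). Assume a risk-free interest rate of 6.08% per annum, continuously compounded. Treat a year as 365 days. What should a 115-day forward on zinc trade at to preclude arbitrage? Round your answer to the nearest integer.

Net carry = r + u − y = 0.0608 + 0.0435 − 0.0081 = 0.0962
F = S·e^((r+u−y)T) = 3064 · e^(0.0962 × 115/365) = 3064 · e^0.030310
= 3064 × 1.030774 = €3,158 per tonne

€3,158 per tonne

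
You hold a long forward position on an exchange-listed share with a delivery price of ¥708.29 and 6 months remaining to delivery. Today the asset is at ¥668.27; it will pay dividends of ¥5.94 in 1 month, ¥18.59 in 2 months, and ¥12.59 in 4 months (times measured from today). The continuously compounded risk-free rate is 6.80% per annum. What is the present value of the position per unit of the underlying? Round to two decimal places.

PV(remaining dividends) I = 5.94·e^(−0.0680·1/12) + 18.59·e^(−0.0680·2/12) + 12.59·e^(−0.0680·4/12) = 36.5948
Current forward F = (S − I)·e^(rT) = (668.27 − 36.5948)·e^(0.0680·6/12) = 631.6752 × 1.034585 = 653.5217
Value (long) = (F − K)·e^(−rT) = (653.5217 − 708.29) × 0.966572 = -52.9375
Value = -¥52.94

-¥52.94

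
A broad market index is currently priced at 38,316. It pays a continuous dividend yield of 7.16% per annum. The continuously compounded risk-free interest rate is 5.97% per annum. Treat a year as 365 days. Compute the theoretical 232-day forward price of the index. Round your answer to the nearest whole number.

38,027

F = S·e^((r − q)T) = 38316 · e^((0.0597 − 0.0716) × 232/365)
= 38316 · e^-0.007564 = 38316 × 0.992465
F = 38,027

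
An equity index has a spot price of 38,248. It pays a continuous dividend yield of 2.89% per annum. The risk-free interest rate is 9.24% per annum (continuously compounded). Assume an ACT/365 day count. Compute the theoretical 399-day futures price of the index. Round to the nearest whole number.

F = S·e^((r − q)T) = 38248 · e^((0.0924 − 0.0289) × 399/365)
= 38248 · e^0.069415 = 38248 × 1.071881
F = 40,997

40,997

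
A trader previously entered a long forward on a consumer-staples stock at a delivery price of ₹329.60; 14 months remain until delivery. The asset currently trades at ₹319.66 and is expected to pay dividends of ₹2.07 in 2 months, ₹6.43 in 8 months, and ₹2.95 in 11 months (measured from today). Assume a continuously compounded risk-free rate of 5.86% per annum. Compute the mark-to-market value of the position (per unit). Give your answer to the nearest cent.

₹0.81

PV(remaining dividends) I = 2.07·e^(−0.0586·2/12) + 6.43·e^(−0.0586·8/12) + 2.95·e^(−0.0586·11/12) = 11.0292
Current forward F = (S − I)·e^(rT) = (319.66 − 11.0292)·e^(0.0586·14/12) = 308.6308 × 1.070758 = 330.4689
Value (long) = (F − K)·e^(−rT) = (330.4689 − 329.60) × 0.933918 = 0.8115
Value = ₹0.81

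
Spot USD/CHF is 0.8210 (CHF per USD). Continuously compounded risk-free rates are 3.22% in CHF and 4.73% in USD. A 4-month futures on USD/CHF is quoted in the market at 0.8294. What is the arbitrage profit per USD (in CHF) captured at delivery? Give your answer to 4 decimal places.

Fair futures: F* = S·e^(carry·T), with carry = (r_CHF − r_USD) = 0.0322 − 0.0473 = -0.0151
F* = 0.8210 · e^(-0.0151 × 4/12) = 0.8210 · e^-0.005033 = 0.8210 × 0.994980 = 0.8169
Market 0.8294 > fair 0.8169: forward overpriced → cash-and-carry (buy spot, short the forward).
At maturity, profit = |F_mkt − F*| = |0.8294 − 0.8169| = 0.0125 per USD (in CHF)

0.0125 per USD (in CHF)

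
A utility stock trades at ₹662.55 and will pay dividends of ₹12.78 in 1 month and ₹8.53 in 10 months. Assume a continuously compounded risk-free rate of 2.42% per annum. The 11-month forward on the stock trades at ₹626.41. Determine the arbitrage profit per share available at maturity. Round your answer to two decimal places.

PV(dividends) I = 12.78·e^(−0.0242·1/12) + 8.53·e^(−0.0242·10/12) = 21.1140
Fair forward F* = (S − I)·e^(rT) = (662.55 − 21.1140)·e^0.022183 = 641.4360 × 1.022431 = 655.8241
Market ₹626.41 < fair 655.8241: forward underpriced → reverse cash-and-carry (short the stock, invest proceeds at r, pay the dividends, go long the forward).
Profit at T = |F_mkt − F*| = |626.41 − 655.8241| = ₹29.41 per share

₹29.41 per share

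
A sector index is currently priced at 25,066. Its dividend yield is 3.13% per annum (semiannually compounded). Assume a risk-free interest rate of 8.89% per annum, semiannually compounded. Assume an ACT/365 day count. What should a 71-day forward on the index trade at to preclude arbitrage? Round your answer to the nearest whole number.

F = S · (1+r/2)^(2T) / (1+q/2)^(2T)
= 25066 × 1.017064 / 1.006060 = 25066 × 1.010938
F = 25,340

25,340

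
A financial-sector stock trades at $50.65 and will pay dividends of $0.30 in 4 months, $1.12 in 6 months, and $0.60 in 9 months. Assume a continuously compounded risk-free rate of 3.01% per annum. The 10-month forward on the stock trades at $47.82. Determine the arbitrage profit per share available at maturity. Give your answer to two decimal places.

PV(dividends) I = 0.30·e^(−0.0301·4/12) + 1.12·e^(−0.0301·6/12) + 0.60·e^(−0.0301·9/12) = 1.9869
Fair forward F* = (S − I)·e^(rT) = (50.65 − 1.9869)·e^0.025083 = 48.6631 × 1.025400 = 49.8991
Market $47.82 < fair 49.8991: forward underpriced → reverse cash-and-carry (short the stock, invest proceeds at r, pay the dividends, go long the forward).
Profit at T = |F_mkt − F*| = |47.82 − 49.8991| = $2.08 per share

$2.08 per share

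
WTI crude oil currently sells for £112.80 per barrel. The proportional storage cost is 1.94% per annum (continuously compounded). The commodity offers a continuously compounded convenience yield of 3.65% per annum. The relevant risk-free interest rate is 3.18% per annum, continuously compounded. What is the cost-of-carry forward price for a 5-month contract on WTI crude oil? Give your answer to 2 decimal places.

Net carry = r + u − y = 0.0318 + 0.0194 − 0.0365 = 0.0147
F = S·e^((r+u−y)T) = 112.80 · e^(0.0147 × 5/12) = 112.80 · e^0.006125
= 112.80 × 1.006144 = £113.49 per barrel

£113.49 per barrel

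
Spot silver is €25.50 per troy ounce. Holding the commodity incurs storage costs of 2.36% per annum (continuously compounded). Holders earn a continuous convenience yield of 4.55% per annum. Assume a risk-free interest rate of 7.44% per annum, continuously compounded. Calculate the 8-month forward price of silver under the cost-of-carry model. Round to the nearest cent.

Net carry = r + u − y = 0.0744 + 0.0236 − 0.0455 = 0.0525
F = S·e^((r+u−y)T) = 25.50 · e^(0.0525 × 8/12) = 25.50 · e^0.035000
= 25.50 × 1.035620 = €26.41 per troy ounce

€26.41 per troy ounce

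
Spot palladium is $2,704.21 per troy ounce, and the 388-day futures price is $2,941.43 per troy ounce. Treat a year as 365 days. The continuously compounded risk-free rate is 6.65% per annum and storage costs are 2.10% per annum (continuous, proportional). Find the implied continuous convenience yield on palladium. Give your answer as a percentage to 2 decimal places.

0.84%

F = S·e^((r+u−y)T) ⇒ (r+u−y) = ln(F/S)/T
ln(2941.43/2704.21) = 0.084086; /T ⇒ 0.079102
y = r + u − ln(F/S)/T = 0.0665 + 0.0210 − 0.079102 = 0.008398
y = 0.84%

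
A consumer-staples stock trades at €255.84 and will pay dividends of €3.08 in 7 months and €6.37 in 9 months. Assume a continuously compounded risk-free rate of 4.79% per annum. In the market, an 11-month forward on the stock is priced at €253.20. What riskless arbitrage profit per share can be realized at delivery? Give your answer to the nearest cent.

€4.57 per share

PV(dividends) I = 3.08·e^(−0.0479·7/12) + 6.37·e^(−0.0479·9/12) = 9.1404
Fair forward F* = (S − I)·e^(rT) = (255.84 − 9.1404)·e^0.043908 = 246.6996 × 1.044886 = 257.7730
Market €253.20 < fair 257.7730: forward underpriced → reverse cash-and-carry (short the stock, invest proceeds at r, pay the dividends, go long the forward).
Profit at T = |F_mkt − F*| = |253.20 − 257.7730| = €4.57 per share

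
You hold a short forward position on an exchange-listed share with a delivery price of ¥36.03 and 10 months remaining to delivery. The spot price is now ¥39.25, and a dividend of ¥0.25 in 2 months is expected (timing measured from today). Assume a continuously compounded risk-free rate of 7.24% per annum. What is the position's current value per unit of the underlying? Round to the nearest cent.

PV(remaining dividends) I = 0.25·e^(−0.0724·2/12) = 0.2470
Current forward F = (S − I)·e^(rT) = (39.25 − 0.2470)·e^(0.0724·10/12) = 39.0030 × 1.062191 = 41.4286
Value (long) = (F − K)·e^(−rT) = (41.4286 − 36.03) × 0.941451 = 5.0825
Short position value = −(long value) = -¥5.08

-¥5.08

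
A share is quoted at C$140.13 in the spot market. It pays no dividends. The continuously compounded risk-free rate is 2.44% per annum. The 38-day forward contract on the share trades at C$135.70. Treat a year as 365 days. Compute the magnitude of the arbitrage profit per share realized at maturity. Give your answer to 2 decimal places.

C$4.79 per share

Fair forward: F* = S·e^(carry·T), with carry = r = 0.0244
F* = 140.13 · e^(0.0244 × 38/365) = 140.13 · e^0.002540 = 140.13 × 1.002543 = C$140.4864
Market C$135.70 < fair C$140.4864: forward underpriced → reverse cash-and-carry (short spot, go long the forward).
At maturity, profit = |F_mkt − F*| = |135.70 − 140.4864| = C$4.79 per share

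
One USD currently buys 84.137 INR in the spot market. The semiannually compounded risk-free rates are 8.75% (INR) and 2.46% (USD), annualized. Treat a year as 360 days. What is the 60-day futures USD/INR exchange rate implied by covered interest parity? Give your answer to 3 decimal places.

By covered interest parity, F = S · (1+r_INR/2)^(2T) / (1+r_USD/2)^(2T)
= 84.137 × 1.014376 / 1.004083 = 84.137 × 1.010251
F = 84.999 INR per USD

84.999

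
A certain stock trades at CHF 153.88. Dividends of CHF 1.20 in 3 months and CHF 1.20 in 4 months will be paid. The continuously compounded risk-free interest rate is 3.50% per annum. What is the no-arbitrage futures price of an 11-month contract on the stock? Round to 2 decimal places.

CHF 156.44

PV(dividends) I = 1.20·e^(−0.0350·3/12) + 1.20·e^(−0.0350·4/12)
I = 1.1895 + 1.1861 = 2.3756
F = (S − I)·e^(rT) = (153.88 − 2.3756) · e^(0.0350·11/12)
= 151.5044 · e^0.032083 = 151.5044 × 1.032603 = CHF 156.44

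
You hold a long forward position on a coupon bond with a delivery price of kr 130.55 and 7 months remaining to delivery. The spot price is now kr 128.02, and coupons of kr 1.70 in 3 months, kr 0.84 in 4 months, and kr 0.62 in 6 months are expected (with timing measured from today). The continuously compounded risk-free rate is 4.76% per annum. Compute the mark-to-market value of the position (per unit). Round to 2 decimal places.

PV(remaining coupons) I = 1.70·e^(−0.0476·3/12) + 0.84·e^(−0.0476·4/12) + 0.62·e^(−0.0476·6/12) = 3.1121
Current forward F = (S − I)·e^(rT) = (128.02 − 3.1121)·e^(0.0476·7/12) = 124.9079 × 1.028156 = 128.4248
Value (long) = (F − K)·e^(−rT) = (128.4248 − 130.55) × 0.972615 = -2.0670
Value = -kr 2.07

-kr 2.07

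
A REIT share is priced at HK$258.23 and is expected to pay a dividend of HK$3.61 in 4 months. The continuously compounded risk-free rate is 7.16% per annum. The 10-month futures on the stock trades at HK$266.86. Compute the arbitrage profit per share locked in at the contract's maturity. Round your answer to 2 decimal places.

HK$3.51 per share

PV(dividends) I = 3.61·e^(−0.0716·4/12) = 3.5249
Fair futures F* = (S − I)·e^(rT) = (258.23 − 3.5249)·e^0.059667 = 254.7051 × 1.061483 = 270.3651
Market HK$266.86 < fair 270.3651: forward underpriced → reverse cash-and-carry (short the stock, invest proceeds at r, pay the dividends, go long the forward).
Profit at T = |F_mkt − F*| = |266.86 − 270.3651| = HK$3.51 per share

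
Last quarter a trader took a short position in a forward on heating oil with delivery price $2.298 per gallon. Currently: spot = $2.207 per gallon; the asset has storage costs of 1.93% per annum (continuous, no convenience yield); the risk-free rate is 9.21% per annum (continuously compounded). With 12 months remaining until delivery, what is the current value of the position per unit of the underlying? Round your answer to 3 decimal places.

Current fair forward for the remaining 12 months: F = S·e^((r + u)·T), (r + u) = 0.0921 + 0.0193 = 0.1114
F = 2.207 · e^(0.1114 × 12/12) = 2.207 × 1.117842 = 2.4671
Value of long forward = (F − K)·e^(−rT) = (2.4671 − 2.298) · e^(−0.0921·12/12)
= 0.1691 × 0.912014 = 0.154
Short position value = −(long value) = -$0.154

-$0.154 per gallon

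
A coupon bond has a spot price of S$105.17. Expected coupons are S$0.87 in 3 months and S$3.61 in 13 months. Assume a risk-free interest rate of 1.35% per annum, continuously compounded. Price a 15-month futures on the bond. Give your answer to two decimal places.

PV(coupons) I = 0.87·e^(−0.0135·3/12) + 3.61·e^(−0.0135·13/12)
I = 0.8671 + 3.5576 = 4.4247
F = (S − I)·e^(rT) = (105.17 − 4.4247) · e^(0.0135·15/12)
= 100.7453 · e^0.016875 = 100.7453 × 1.017018 = S$102.46

S$102.46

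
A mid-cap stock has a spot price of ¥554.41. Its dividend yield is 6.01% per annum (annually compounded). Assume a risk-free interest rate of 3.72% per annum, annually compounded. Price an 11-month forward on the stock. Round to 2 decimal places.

¥543.42

F = S · (1+r)^T / (1+q)^T
= 554.41 × 1.034048 / 1.054957 = 554.41 × 0.980180
F = ¥543.42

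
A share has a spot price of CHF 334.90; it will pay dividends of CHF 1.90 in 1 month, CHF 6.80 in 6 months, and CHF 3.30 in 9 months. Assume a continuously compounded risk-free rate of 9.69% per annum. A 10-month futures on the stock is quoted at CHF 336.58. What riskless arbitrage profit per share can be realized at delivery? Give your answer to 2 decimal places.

PV(dividends) I = 1.90·e^(−0.0969·1/12) + 6.80·e^(−0.0969·6/12) + 3.30·e^(−0.0969·9/12) = 11.4318
Fair futures F* = (S − I)·e^(rT) = (334.90 − 11.4318)·e^0.080750 = 323.4682 × 1.084100 = 350.6719
Market CHF 336.58 < fair 350.6719: forward underpriced → reverse cash-and-carry (short the stock, invest proceeds at r, pay the dividends, go long the forward).
Profit at T = |F_mkt − F*| = |336.58 − 350.6719| = CHF 14.09 per share

CHF 14.09 per share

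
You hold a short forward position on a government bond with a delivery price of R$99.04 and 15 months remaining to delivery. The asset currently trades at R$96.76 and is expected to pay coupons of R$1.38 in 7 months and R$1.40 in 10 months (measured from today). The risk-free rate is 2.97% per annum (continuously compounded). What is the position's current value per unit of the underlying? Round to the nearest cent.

PV(remaining coupons) I = 1.38·e^(−0.0297·7/12) + 1.40·e^(−0.0297·10/12) = 2.7221
Current forward F = (S − I)·e^(rT) = (96.76 − 2.7221)·e^(0.0297·15/12) = 94.0379 × 1.037823 = 97.5947
Value (long) = (F − K)·e^(−rT) = (97.5947 − 99.04) × 0.963556 = -1.3926
Short position value = −(long value) = R$1.39

R$1.39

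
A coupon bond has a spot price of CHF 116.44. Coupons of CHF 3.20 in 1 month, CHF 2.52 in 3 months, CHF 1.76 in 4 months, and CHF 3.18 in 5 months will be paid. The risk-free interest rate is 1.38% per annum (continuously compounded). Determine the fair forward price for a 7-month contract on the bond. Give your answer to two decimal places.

PV(coupons) I = 3.20·e^(−0.0138·1/12) + 2.52·e^(−0.0138·3/12) + 1.76·e^(−0.0138·4/12) + 3.18·e^(−0.0138·5/12)
I = 3.1963 + 2.5113 + 1.7519 + 3.1618 = 10.6213
F = (S − I)·e^(rT) = (116.44 − 10.6213) · e^(0.0138·7/12)
= 105.8187 · e^0.008050 = 105.8187 × 1.008082 = CHF 106.67

CHF 106.67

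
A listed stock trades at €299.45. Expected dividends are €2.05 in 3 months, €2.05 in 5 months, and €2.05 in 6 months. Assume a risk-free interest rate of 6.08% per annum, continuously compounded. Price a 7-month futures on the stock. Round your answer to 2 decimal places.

PV(dividends) I = 2.05·e^(−0.0608·3/12) + 2.05·e^(−0.0608·5/12) + 2.05·e^(−0.0608·6/12)
I = 2.0191 + 1.9987 + 1.9886 = 6.0064
F = (S − I)·e^(rT) = (299.45 − 6.0064) · e^(0.0608·7/12)
= 293.4436 · e^0.035467 = 293.4436 × 1.036103 = €304.04

€304.04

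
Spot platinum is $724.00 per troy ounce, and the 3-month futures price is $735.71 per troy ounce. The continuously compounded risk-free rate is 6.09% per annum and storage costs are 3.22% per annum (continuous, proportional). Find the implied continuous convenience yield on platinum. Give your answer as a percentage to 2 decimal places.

F = S·e^((r+u−y)T) ⇒ (r+u−y) = ln(F/S)/T
ln(735.71/724.00) = 0.016045; /T ⇒ 0.064180
y = r + u − ln(F/S)/T = 0.0609 + 0.0322 − 0.064180 = 0.028920
y = 2.89%

2.89%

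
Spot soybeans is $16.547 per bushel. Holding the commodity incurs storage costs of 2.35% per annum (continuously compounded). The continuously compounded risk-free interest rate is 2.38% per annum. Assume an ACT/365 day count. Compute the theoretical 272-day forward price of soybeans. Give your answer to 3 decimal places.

$17.141 per bushel

Net carry = r + u − y = 0.0238 + 0.0235 − 0.0000 = 0.0473
F = S·e^((r+u−y)T) = 16.547 · e^(0.0473 × 272/365) = 16.547 · e^0.035248
= 16.547 × 1.035877 = $17.141 per bushel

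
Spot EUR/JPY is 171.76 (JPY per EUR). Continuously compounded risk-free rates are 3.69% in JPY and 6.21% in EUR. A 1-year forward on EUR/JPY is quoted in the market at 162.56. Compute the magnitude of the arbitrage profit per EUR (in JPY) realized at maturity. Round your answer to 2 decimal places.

4.93 per EUR (in JPY)

Fair forward: F* = S·e^(carry·T), with carry = (r_JPY − r_EUR) = 0.0369 − 0.0621 = -0.0252
F* = 171.76 · e^(-0.0252 × 1) = 171.76 · e^-0.025200 = 171.76 × 0.975115 = 167.4858
Market 162.56 < fair 167.4858: forward underpriced → reverse cash-and-carry (short spot, go long the forward).
At maturity, profit = |F_mkt − F*| = |162.56 − 167.4858| = 4.93 per EUR (in JPY)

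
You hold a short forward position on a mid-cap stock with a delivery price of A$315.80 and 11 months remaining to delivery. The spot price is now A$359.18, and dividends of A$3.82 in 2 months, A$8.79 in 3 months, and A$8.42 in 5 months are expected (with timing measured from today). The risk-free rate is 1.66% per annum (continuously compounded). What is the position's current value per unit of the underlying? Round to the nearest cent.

-A$27.22

PV(remaining dividends) I = 3.82·e^(−0.0166·2/12) + 8.79·e^(−0.0166·3/12) + 8.42·e^(−0.0166·5/12) = 20.9250
Current forward F = (S − I)·e^(rT) = (359.18 − 20.9250)·e^(0.0166·11/12) = 338.2550 × 1.015333 = 343.4415
Value (long) = (F − K)·e^(−rT) = (343.4415 − 315.80) × 0.984899 = 27.2241
Short position value = −(long value) = -A$27.22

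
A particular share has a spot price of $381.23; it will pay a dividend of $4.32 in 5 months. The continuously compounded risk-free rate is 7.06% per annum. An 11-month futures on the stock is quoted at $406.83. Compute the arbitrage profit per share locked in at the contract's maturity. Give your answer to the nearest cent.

PV(dividends) I = 4.32·e^(−0.0706·5/12) = 4.1948
Fair futures F* = (S − I)·e^(rT) = (381.23 − 4.1948)·e^0.064717 = 377.0352 × 1.066857 = 402.2426
Market $406.83 > fair 402.2426: forward overpriced → cash-and-carry (borrow at r, buy the stock and collect the dividends, short the forward).
Profit at T = |F_mkt − F*| = |406.83 − 402.2426| = $4.59 per share

$4.59 per share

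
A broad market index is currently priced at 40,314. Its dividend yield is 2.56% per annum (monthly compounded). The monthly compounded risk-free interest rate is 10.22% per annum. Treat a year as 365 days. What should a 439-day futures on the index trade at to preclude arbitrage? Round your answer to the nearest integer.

F = S · (1+r/12)^(12T) / (1+q/12)^(12T)
= 40314 × 1.130206 / 1.031235 = 40314 × 1.095973
F = 44,183

44,183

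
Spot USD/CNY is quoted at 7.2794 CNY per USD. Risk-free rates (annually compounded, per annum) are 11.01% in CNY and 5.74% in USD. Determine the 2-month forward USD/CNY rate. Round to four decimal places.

7.3386

By covered interest parity, F = S · (1+r_CNY)^T / (1+r_USD)^T
= 7.2794 × 1.017561 / 1.009346 = 7.2794 × 1.008139
F = 7.3386 CNY per USD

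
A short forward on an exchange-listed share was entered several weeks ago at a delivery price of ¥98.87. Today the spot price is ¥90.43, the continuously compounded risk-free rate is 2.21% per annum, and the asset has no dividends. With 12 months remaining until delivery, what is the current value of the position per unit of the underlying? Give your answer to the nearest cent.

Current fair forward for the remaining 12 months: F = S·e^(r·T), r = 0.0221
F = 90.43 · e^(0.0221 × 12/12) = 90.43 × 1.022346 = 92.4507
Value of long forward = (F − K)·e^(−rT) = (92.4507 − 98.87) · e^(−0.0221·12/12)
= -6.4193 × 0.978142 = -6.28
Short position value = −(long value) = ¥6.28

¥6.28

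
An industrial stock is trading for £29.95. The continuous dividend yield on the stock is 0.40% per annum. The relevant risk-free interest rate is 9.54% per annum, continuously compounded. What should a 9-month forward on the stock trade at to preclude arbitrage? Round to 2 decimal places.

F = S·e^((r − q)T) = 29.95 · e^((0.0954 − 0.0040) × 9/12)
= 29.95 · e^0.068550 = 29.95 × 1.070954
F = £32.08

£32.08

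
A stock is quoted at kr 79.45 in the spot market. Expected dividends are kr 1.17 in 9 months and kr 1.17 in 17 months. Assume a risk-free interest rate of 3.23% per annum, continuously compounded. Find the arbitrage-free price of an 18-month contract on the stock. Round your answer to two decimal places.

PV(dividends) I = 1.17·e^(−0.0323·9/12) + 1.17·e^(−0.0323·17/12)
I = 1.1420 + 1.1177 = 2.2597
F = (S − I)·e^(rT) = (79.45 − 2.2597) · e^(0.0323·18/12)
= 77.1903 · e^0.048450 = 77.1903 × 1.049643 = kr 81.02

kr 81.02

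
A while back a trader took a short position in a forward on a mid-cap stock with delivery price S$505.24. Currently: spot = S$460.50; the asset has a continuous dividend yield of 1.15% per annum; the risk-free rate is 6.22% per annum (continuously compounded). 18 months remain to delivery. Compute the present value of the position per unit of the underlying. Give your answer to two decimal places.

S$7.61

Current fair forward for the remaining 18 months: F = S·e^((r − q)·T), (r − q) = 0.0622 − 0.0115 = 0.0507
F = 460.50 · e^(0.0507 × 18/12) = 460.50 × 1.079017 = 496.8873
Value of long forward = (F − K)·e^(−rT) = (496.8873 − 505.24) · e^(−0.0622·18/12)
= -8.3527 × 0.910920 = -7.61
Short position value = −(long value) = S$7.61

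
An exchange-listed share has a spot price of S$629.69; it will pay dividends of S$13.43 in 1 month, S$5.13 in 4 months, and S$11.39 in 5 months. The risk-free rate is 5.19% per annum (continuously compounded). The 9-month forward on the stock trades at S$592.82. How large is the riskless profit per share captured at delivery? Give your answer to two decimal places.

PV(dividends) I = 13.43·e^(−0.0519·1/12) + 5.13·e^(−0.0519·4/12) + 11.39·e^(−0.0519·5/12) = 29.5604
Fair forward F* = (S − I)·e^(rT) = (629.69 − 29.5604)·e^0.038925 = 600.1296 × 1.039693 = 623.9505
Market S$592.82 < fair 623.9505: forward underpriced → reverse cash-and-carry (short the stock, invest proceeds at r, pay the dividends, go long the forward).
Profit at T = |F_mkt − F*| = |592.82 − 623.9505| = S$31.13 per share

S$31.13 per share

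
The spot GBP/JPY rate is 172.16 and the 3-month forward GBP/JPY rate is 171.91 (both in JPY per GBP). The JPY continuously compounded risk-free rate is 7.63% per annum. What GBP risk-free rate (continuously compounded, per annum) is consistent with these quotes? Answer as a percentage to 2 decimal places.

F = S·e^((r_JPY − r_GBP)T) ⇒ r_GBP = r_JPY − ln(F/S)/T
ln(171.91/172.16) = -0.001453; /(3/12) = -0.005812
r_GBP = 0.0763 + 0.005812 = 0.082112
r_GBP = 8.21%

8.21%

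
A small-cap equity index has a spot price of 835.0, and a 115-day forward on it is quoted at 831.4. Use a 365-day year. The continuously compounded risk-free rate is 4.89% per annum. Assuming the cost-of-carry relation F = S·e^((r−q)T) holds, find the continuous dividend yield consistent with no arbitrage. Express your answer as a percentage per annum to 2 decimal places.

From F = S·e^((r−q)T): (r − q) = ln(F/S)/T
ln(831.4/835.0) = ln(0.995689) = -0.004320
(r − q) = -0.004320 / (115/365) = -0.013711
q = r − ln(F/S)/T = 0.0489 + 0.013711 = 0.062611
q = 6.26%

6.26%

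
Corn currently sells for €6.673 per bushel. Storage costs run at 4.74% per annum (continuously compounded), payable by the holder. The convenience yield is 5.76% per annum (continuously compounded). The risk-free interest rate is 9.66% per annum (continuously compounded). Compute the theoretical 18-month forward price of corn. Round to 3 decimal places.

€7.596 per bushel

Net carry = r + u − y = 0.0966 + 0.0474 − 0.0576 = 0.0864
F = S·e^((r+u−y)T) = 6.673 · e^(0.0864 × 18/12) = 6.673 · e^0.129600
= 6.673 × 1.138373 = €7.596 per bushel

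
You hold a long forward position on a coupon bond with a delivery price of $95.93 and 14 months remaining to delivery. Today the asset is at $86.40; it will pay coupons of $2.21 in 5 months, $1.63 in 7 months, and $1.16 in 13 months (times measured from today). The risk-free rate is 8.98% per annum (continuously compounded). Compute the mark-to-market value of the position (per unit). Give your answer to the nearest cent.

PV(remaining coupons) I = 2.21·e^(−0.0898·5/12) + 1.63·e^(−0.0898·7/12) + 1.16·e^(−0.0898·13/12) = 4.7281
Current forward F = (S − I)·e^(rT) = (86.40 − 4.7281)·e^(0.0898·14/12) = 81.6719 × 1.110451 = 90.6926
Value (long) = (F − K)·e^(−rT) = (90.6926 − 95.93) × 0.900535 = -4.7165
Value = -$4.72

-$4.72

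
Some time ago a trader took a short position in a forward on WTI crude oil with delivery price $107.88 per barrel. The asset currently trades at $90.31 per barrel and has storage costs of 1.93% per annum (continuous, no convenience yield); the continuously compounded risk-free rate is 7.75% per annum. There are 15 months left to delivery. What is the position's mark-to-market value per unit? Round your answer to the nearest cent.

Current fair forward for the remaining 15 months: F = S·e^((r + u)·T), (r + u) = 0.0775 + 0.0193 = 0.0968
F = 90.31 · e^(0.0968 × 15/12) = 90.31 × 1.128625 = 101.9261
Value of long forward = (F − K)·e^(−rT) = (101.9261 − 107.88) · e^(−0.0775·15/12)
= -5.9539 × 0.907669 = -5.40
Short position value = −(long value) = $5.40

$5.40 per barrel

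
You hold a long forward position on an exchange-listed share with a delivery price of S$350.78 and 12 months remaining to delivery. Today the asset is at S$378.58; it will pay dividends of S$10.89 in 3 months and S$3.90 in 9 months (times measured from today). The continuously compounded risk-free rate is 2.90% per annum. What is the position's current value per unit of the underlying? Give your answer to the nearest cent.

S$23.20

PV(remaining dividends) I = 10.89·e^(−0.0290·3/12) + 3.90·e^(−0.0290·9/12) = 14.6274
Current forward F = (S − I)·e^(rT) = (378.58 − 14.6274)·e^(0.0290·12/12) = 363.9526 × 1.029425 = 374.6619
Value (long) = (F − K)·e^(−rT) = (374.6619 − 350.78) × 0.971416 = 23.1993
Value = S$23.20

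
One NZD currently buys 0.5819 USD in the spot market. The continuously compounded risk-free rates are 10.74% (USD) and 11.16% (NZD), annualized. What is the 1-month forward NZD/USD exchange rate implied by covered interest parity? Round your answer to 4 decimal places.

F = S·e^((r_USD − r_NZD)T) = 0.5819 · e^((0.1074 − 0.1116) × 1/12)
= 0.5819 · e^-0.000350 = 0.5819 × 0.999650
F = 0.5817 USD per NZD

0.5817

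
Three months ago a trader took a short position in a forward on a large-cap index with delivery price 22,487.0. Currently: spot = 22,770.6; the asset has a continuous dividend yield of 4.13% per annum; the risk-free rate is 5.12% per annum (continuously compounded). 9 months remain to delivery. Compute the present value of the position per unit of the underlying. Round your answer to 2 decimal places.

-436.22

Current fair forward for the remaining 9 months: F = S·e^((r − q)·T), (r − q) = 0.0512 − 0.0413 = 0.0099
F = 22770.6 · e^(0.0099 × 9/12) = 22770.6 × 1.00745263 = 22940.3009
Value of long forward = (F − K)·e^(−rT) = (22940.3009 − 22487.0) · e^(−0.0512·9/12)
= 453.3009 × 0.96232793 = 436.22
Short position value = −(long value) = -436.22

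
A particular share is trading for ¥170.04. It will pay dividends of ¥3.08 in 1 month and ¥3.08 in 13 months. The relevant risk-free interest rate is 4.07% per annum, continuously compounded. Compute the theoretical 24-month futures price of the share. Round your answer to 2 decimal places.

¥177.93

PV(dividends) I = 3.08·e^(−0.0407·1/12) + 3.08·e^(−0.0407·13/12)
I = 3.0696 + 2.9471 = 6.0167
F = (S − I)·e^(rT) = (170.04 − 6.0167) · e^(0.0407·24/12)
= 164.0233 · e^0.081400 = 164.0233 × 1.084805 = ¥177.93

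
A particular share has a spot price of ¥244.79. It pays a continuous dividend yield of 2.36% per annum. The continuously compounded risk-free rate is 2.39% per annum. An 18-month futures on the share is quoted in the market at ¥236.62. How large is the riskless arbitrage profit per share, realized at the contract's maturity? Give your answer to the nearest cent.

Fair futures: F* = S·e^(carry·T), with carry = (r − q) = 0.0239 − 0.0236 = 0.0003
F* = 244.79 · e^(0.0003 × 18/12) = 244.79 · e^0.000450 = 244.79 × 1.000450 = ¥244.9002
Market ¥236.62 < fair ¥244.9002: forward underpriced → reverse cash-and-carry (short spot, go long the forward).
At maturity, profit = |F_mkt − F*| = |236.62 − 244.9002| = ¥8.28 per share

¥8.28 per share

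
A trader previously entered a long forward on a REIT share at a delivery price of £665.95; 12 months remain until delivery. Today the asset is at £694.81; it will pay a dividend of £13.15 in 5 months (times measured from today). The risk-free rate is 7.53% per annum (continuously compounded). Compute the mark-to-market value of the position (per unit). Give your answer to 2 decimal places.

PV(remaining dividends) I = 13.15·e^(−0.0753·5/12) = 12.7438
Current forward F = (S − I)·e^(rT) = (694.81 − 12.7438)·e^(0.0753·12/12) = 682.0662 × 1.078208 = 735.4092
Value (long) = (F − K)·e^(−rT) = (735.4092 − 665.95) × 0.927465 = 64.4210
Value = £64.42

£64.42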